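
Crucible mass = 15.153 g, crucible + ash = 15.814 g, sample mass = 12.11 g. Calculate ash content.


Ash mass = 0.661 g
Ash content = 5.46%

Ash mass = 15.814 - 15.153 = 0.661 g
Ash% = 0.661 / 12.11 x 100 = 5.46%


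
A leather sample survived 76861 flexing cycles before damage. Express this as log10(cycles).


log10(76861) = 4.89


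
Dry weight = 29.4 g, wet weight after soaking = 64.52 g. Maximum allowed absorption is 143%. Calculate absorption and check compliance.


Absorption = 119.5%
Compliant: Yes


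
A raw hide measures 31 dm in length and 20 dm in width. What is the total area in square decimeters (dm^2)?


Area = length x width
Area = 31 x 20 = 620 dm^2


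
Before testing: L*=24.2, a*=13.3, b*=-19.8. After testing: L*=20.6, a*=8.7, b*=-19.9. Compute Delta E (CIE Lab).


dL = 20.6 - 24.2 = -3.6
da = 8.7 - 13.3 = -4.6
db = -19.9 - (-19.8) = -0.1
dE = sqrt((-3.6)^2 + (-4.6)^2 + (-0.1)^2) = 5.84


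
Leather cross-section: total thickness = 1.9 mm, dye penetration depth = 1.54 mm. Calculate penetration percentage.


Penetration% = 1.54 / 1.9 x 100
Penetration = 81.1%


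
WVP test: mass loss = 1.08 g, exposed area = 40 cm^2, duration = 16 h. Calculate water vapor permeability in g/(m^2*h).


16.88 g/(m^2*h)


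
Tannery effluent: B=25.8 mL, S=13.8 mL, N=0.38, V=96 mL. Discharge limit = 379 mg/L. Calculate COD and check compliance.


COD = 380.0 mg/L
Compliant: No

COD = (25.8 - 13.8) x 0.38 x 8000 / 96 = 380.0 mg/L
Limit: 379 mg/L
Compliant: No


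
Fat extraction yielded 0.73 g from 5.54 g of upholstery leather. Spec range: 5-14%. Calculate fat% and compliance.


Fat% = 0.73 / 5.54 x 100 = 13.2%
Spec range: 5-14%
Compliant: Yes


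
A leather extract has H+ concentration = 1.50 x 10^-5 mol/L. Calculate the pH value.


pH = -log10[H+]
pH = -log10(1.50 x 10^-5) = 4.82


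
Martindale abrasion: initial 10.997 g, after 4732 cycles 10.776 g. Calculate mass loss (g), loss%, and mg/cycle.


Loss = 10.997 - 10.776 = 0.221 g
Loss% = 0.221 / 10.997 x 100 = 2.01%
Rate = 0.221 / 4732 x 1000 = 0.047 mg/cycle


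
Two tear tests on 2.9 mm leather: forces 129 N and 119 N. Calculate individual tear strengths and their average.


Tear 1 = 129 / 2.9 = 44.5 N/mm
Tear 2 = 119 / 2.9 = 41.0 N/mm
Average = (44.5 + 41.0) / 2 = 42.8 N/mm


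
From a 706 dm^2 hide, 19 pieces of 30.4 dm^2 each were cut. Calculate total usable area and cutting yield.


Usable area = 577.6 dm^2
Yield = 81.8%

Total usable = 19 x 30.4 = 577.6 dm^2
Yield = 577.6 / 706 x 100 = 81.8%


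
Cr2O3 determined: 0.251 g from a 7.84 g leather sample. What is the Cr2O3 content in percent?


Cr2O3% = 0.251 / 7.84 x 100
Cr2O3% = 3.20%


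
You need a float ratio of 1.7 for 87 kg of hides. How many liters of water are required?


147.9 L

Water = hide weight x target ratio
Water = 87 x 1.7 = 147.9 L


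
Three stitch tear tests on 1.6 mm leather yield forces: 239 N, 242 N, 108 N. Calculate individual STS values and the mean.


STS1 = 149.4 N/mm
STS2 = 151.3 N/mm
STS3 = 67.5 N/mm
Mean = 122.7 N/mm

STS1 = 239 / 1.6 = 149.4 N/mm
STS2 = 242 / 1.6 = 151.3 N/mm
STS3 = 108 / 1.6 = 67.5 N/mm
Mean = (149.4 + 151.3 + 67.5) / 3 = 122.7 N/mm


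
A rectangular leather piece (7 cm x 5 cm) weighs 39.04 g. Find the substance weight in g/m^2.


11154.3 g/m^2


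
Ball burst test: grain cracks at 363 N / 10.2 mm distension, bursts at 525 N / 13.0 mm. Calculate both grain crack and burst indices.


Crack index = 363 / 10.2 = 35.6 N/mm
Burst index = 525 / 13.0 = 40.4 N/mm


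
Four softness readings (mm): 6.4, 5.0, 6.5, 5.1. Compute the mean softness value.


Sum = 6.4 + 5.0 + 6.5 + 5.1
Mean = 23.0 / 4 = 5.75 mm


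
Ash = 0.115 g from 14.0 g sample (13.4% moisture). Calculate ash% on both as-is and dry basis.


As-is ash = 0.82%
Dry-basis ash = 0.95%


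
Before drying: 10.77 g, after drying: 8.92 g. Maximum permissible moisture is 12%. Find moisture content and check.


MC = (10.77 - 8.92) / 10.77 x 100 = 17.2%
Maximum: 12%
Acceptable: No


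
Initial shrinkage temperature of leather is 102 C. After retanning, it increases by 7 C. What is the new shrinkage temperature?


109 C

New Ts = 102 + 7 = 109 C


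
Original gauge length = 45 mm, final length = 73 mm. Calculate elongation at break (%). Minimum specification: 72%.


Extension = 73 - 45 = 28 mm
Elongation = 28 / 45 x 100 = 62.2%
Minimum required: 72%
Meets specification: No


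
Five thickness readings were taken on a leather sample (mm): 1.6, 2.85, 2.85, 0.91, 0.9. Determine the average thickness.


Sum = 1.6 + 2.85 + 2.85 + 0.91 + 0.9 = 9.11
Average = 9.11 / 5 = 1.82 mm


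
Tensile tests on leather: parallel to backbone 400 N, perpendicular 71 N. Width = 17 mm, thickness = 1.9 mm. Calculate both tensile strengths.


Area = 17 x 1.9 = 32.3 mm^2
TS (parallel) = 400 / 32.3 = 12.38 N/mm^2
TS (perpendicular) = 71 / 32.3 = 2.20 N/mm^2


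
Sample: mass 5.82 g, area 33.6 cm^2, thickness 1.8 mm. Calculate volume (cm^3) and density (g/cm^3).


Thickness in cm = 1.8 / 10 = 0.18 cm
Volume = 33.6 x 0.18 = 6.048 cm^3
Density = 5.82 / 6.048 = 0.962 g/cm^3


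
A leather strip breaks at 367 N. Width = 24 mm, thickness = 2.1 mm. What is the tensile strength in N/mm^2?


7.28 N/mm^2

Cross-sectional area = 24 x 2.1 = 50.4 mm^2
Tensile strength = 367 / 50.4 = 7.28 N/mm^2


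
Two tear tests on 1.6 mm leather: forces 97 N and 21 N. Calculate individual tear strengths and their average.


Tear 1 = 60.6 N/mm
Tear 2 = 13.1 N/mm
Average = 36.9 N/mm

Tear 1 = 97 / 1.6 = 60.6 N/mm
Tear 2 = 21 / 1.6 = 13.1 N/mm
Average = (60.6 + 13.1) / 2 = 36.9 N/mm


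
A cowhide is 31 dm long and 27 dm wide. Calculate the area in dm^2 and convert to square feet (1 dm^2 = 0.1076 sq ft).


Area = 31 x 27 = 837 dm^2
Conversion: 837 x 0.1076 = 90.06 sq ft


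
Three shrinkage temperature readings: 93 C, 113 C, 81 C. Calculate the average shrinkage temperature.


95.7 C

Average = (93 + 113 + 81) / 3
Average = 287 / 3 = 95.7 C


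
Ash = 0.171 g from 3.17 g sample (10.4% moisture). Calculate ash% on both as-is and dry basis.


As-is ash = 5.39%
Dry-basis ash = 6.02%


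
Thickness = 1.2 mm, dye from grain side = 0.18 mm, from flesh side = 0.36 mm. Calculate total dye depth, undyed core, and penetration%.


Total dyed = 0.54 mm
Undyed core = 0.66 mm
Penetration = 45.0%

Total dyed = 0.18 + 0.36 = 0.54 mm
Undyed core = 1.2 - 0.54 = 0.66 mm
Penetration = 0.54 / 1.2 x 100 = 45.0%


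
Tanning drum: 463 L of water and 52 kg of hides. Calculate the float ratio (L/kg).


Float ratio = water / hide weight
Ratio = 463 / 52 = 8.9


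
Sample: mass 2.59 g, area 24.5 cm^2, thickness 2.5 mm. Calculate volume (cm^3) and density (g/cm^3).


Thickness in cm = 2.5 / 10 = 0.25 cm
Volume = 24.5 x 0.25 = 6.125 cm^3
Density = 2.59 / 6.125 = 0.423 g/cm^3


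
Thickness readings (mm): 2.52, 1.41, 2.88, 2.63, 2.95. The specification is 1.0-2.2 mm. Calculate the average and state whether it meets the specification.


Sum = 12.39
Average = 12.39 / 5 = 2.48 mm
Specification range: 1.0 to 2.2 mm
Within spec: No


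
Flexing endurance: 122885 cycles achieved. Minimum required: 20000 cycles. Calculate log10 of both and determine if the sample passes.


log10(122885) = 5.09
log10(20000) = 4.30
Passes: Yes


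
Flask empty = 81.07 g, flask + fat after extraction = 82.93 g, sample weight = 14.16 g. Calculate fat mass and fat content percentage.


Fat mass = 1.86 g
Fat content = 13.1%

Fat mass = 82.93 - 81.07 = 1.86 g
Fat% = 1.86 / 14.16 x 100 = 13.1%


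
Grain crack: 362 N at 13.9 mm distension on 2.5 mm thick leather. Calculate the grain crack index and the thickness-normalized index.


Crack index = 26.0 N/mm
Normalized index = 10.4 N/mm per mm


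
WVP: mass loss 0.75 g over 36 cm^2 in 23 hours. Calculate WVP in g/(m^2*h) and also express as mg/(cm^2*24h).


WVP = 9.06 g/(m^2*h)
Daily rate = 21.74 mg/(cm^2*24h)

WVP = 0.75 / (36 x 23) x 10000 = 9.06 g/(m^2*h)
Mass loss in mg = 0.75 x 1000 = 750 mg
Per cm^2 per 24h in mg: 750 x 24 / (36 x 23) = 18000 / 828 = 21.74 mg/(cm^2*24h)


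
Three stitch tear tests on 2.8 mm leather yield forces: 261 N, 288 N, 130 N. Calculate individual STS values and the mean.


STS1 = 261 / 2.8 = 93.2 N/mm
STS2 = 288 / 2.8 = 102.9 N/mm
STS3 = 130 / 2.8 = 46.4 N/mm
Mean = (93.2 + 102.9 + 46.4) / 3 = 80.8 N/mm


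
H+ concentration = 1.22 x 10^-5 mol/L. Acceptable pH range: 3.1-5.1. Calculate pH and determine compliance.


pH = 4.91
Compliant: Yes


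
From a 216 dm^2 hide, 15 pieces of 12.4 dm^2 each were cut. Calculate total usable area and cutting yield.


Usable area = 186.0 dm^2
Yield = 86.1%

Total usable = 15 x 12.4 = 186.0 dm^2
Yield = 186.0 / 216 x 100 = 86.1%


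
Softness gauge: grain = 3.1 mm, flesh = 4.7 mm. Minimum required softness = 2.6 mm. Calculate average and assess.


Average softness = 3.90 mm
Meets requirement: Yes


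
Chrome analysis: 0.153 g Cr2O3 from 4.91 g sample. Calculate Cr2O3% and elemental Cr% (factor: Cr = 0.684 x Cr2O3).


Cr2O3 = 3.12%
Cr = 2.13%

Cr2O3% = 0.153 / 4.91 x 100 = 3.12%
Cr% = 3.12 x 0.684 = 2.13%


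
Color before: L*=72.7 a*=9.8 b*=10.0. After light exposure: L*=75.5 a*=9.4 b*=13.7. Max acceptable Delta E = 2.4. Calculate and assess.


Delta E = 4.66
Passes: No


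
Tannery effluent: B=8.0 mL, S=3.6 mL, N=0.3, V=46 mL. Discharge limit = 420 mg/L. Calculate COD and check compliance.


COD = 229.6 mg/L
Compliant: Yes


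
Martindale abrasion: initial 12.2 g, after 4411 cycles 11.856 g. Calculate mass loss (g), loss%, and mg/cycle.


Mass loss = 0.344 g
Loss = 2.82%
Rate = 0.078 mg/cycle

Loss = 12.2 - 11.856 = 0.344 g
Loss% = 0.344 / 12.2 x 100 = 2.82%
Rate = 0.344 / 4411 x 1000 = 0.078 mg/cycle


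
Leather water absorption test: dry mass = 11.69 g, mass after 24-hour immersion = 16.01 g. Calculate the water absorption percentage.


37.0%


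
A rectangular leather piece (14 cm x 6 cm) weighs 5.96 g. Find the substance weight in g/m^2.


Area = 14 x 6 = 84 cm^2
SW = 5.96 / 84 x 10000 = 709.5 g/m^2


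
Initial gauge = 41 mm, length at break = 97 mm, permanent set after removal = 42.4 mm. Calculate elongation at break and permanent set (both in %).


Elongation at break = 136.6%
Permanent set = 3.4%

Elongation at break = (97 - 41) / 41 x 100 = 136.6%
Permanent set = (42.4 - 41) / 41 x 100 = 3.4%


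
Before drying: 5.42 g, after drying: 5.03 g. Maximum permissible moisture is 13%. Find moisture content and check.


MC = (5.42 - 5.03) / 5.42 x 100 = 7.2%
Maximum: 13%
Acceptable: Yes


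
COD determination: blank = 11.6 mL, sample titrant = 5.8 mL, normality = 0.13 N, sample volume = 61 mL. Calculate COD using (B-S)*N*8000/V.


98.9 mg/L

COD = (11.6 - 5.8) x 0.13 x 8000 / 61
COD = 5.8 x 0.13 x 8000 / 61
COD = 98.9 mg/L


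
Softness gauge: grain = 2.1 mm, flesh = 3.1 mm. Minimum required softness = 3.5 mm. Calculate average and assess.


Average softness = 2.60 mm
Meets requirement: No

Average = (2.1 + 3.1) / 2 = 2.60 mm
Minimum = 3.5 mm
Meets requirement: No


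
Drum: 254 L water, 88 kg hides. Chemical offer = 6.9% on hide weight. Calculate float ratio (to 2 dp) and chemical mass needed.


Float ratio = 2.89
Chemical needed = 6.072 kg

Float ratio = 254 / 88 = 2.89
Chemical = 88 x 6.9 / 100 = 6.072 kg


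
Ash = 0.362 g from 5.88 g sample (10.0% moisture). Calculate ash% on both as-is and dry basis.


As-is ash = 6.16%
Dry-basis ash = 6.84%

As-is ash% = 0.362 / 5.88 x 100 = 6.16%
Dry mass = 5.88 x (100 - 10.0) / 100 = 5.292 g
Dry-basis ash% = 0.362 / 5.292 x 100 = 6.84%


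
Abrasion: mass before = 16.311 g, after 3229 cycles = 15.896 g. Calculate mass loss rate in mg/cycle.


Mass loss = 16.311 - 15.896 = 0.415 g
Rate = 0.415 / 3229 x 1000 = 0.129 mg/cycle


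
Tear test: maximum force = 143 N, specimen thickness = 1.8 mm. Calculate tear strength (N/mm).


79.4 N/mm

Tear strength = force / thickness
Tear = 143 / 1.8 = 79.4 N/mm


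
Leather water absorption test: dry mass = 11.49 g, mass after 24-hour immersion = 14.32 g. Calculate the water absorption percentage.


24.6%

Water absorbed = 14.32 - 11.49 = 2.83 g
WA% = 2.83 / 11.49 x 100 = 24.6%


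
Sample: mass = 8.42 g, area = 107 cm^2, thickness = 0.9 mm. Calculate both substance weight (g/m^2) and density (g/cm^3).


SW = 8.42 / 107 x 10000 = 786.9 g/m^2
Volume = 107 x 0.9 / 10 = 9.63 cm^3
Density = 8.42 / 9.63 = 0.874 g/cm^3


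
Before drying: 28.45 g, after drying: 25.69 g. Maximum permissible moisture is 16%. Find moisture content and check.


Moisture content = 9.7%
Acceptable: Yes

MC = (28.45 - 25.69) / 28.45 x 100 = 9.7%
Maximum: 16%
Acceptable: Yes


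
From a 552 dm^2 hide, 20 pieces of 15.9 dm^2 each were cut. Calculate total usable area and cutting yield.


Usable area = 318.0 dm^2
Yield = 57.6%

Total usable = 20 x 15.9 = 318.0 dm^2
Yield = 318.0 / 552 x 100 = 57.6%


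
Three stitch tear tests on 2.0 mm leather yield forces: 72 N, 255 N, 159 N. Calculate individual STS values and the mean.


STS1 = 36.0 N/mm
STS2 = 127.5 N/mm
STS3 = 79.5 N/mm
Mean = 81.0 N/mm

STS1 = 72 / 2.0 = 36.0 N/mm
STS2 = 255 / 2.0 = 127.5 N/mm
STS3 = 159 / 2.0 = 79.5 N/mm
Mean = (36.0 + 127.5 + 79.5) / 3 = 81.0 N/mm


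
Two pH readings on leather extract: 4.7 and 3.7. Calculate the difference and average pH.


Difference = |4.7 - 3.7| = 1.0
Average = (4.7 + 3.7) / 2 = 4.20


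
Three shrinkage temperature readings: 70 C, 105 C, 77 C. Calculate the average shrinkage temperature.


Average = (70 + 105 + 77) / 3
Average = 252 / 3 = 84.0 C


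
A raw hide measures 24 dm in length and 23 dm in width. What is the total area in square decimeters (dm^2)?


Area = length x width
Area = 24 x 23 = 552 dm^2


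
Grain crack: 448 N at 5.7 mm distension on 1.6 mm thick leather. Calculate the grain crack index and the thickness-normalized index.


Crack index = 448 / 5.7 = 78.6 N/mm
Normalized = 78.6 / 1.6 = 49.1 N/mm per mm


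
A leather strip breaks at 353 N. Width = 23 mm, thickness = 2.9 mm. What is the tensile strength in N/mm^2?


5.29 N/mm^2

Cross-sectional area = 23 x 2.9 = 66.7 mm^2
Tensile strength = 353 / 66.7 = 5.29 N/mm^2


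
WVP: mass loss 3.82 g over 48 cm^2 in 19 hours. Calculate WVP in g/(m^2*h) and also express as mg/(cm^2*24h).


WVP = 41.89 g/(m^2*h)
Daily rate = 100.53 mg/(cm^2*24h)


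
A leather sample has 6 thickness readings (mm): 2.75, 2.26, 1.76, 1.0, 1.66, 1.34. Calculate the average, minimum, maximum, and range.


Sum = 10.77
Average = 10.77 / 6 = 1.80 mm
Minimum = 1.0 mm
Maximum = 2.75 mm
Range = 2.75 - 1.0 = 1.75 mm


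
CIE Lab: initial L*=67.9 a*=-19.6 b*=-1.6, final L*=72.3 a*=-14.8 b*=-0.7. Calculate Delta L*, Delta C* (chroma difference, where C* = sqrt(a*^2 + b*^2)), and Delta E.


Delta L* = 4.4
Delta C* = -4.85
Delta E = 6.57


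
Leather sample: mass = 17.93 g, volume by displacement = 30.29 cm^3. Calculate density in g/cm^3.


Density = mass / volume
Density = 17.93 / 30.29 = 0.592 g/cm^3


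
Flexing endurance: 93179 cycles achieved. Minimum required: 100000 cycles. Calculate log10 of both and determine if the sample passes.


log10(93179) = 4.97
log10(100000) = 5.00
Passes: No


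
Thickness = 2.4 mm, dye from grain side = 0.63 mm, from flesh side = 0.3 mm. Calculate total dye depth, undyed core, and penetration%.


Total dyed = 0.63 + 0.3 = 0.93 mm
Undyed core = 2.4 - 0.93 = 1.47 mm
Penetration = 0.93 / 2.4 x 100 = 38.8%


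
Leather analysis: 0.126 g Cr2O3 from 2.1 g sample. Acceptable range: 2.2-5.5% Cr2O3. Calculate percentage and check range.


Cr2O3% = 0.126 / 2.1 x 100 = 6.00%
Acceptable range: 2.2 to 5.5%
Within range: No


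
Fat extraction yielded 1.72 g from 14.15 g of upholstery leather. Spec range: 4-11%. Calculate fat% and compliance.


Fat% = 1.72 / 14.15 x 100 = 12.2%
Spec range: 4-11%
Compliant: No


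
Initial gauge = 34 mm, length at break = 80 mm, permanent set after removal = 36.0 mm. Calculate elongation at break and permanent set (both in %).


Elongation at break = (80 - 34) / 34 x 100 = 135.3%
Permanent set = (36.0 - 34) / 34 x 100 = 5.9%


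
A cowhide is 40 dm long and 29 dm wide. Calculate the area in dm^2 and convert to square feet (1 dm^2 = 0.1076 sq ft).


Area = 40 x 29 = 1160 dm^2
Conversion: 1160 x 0.1076 = 124.82 sq ft


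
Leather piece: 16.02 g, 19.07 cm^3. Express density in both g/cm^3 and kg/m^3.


0.840 g/cm^3
840 kg/m^3

Density = 16.02 / 19.07 = 0.840 g/cm^3
Convert: 0.840 x 1000 = 840 kg/m^3


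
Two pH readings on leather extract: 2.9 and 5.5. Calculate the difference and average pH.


Difference = 2.6
Average pH = 4.20


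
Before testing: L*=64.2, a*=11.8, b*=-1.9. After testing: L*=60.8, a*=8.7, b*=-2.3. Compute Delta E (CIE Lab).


dL = 60.8 - 64.2 = -3.4
da = 8.7 - 11.8 = -3.1
db = -2.3 - (-1.9) = -0.4
dE = sqrt((-3.4)^2 + (-3.1)^2 + (-0.4)^2) = 4.62


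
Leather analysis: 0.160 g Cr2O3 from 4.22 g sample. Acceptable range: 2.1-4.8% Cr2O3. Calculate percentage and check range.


Cr2O3 = 3.79%
Within range: Yes

Cr2O3% = 0.160 / 4.22 x 100 = 3.79%
Acceptable range: 2.1 to 4.8%
Within range: Yes


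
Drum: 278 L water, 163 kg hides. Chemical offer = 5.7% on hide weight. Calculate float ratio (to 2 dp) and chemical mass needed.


Float ratio = 278 / 163 = 1.71
Chemical = 163 x 5.7 / 100 = 9.291 kg


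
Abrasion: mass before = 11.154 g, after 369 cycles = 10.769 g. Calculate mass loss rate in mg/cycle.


Mass loss = 11.154 - 10.769 = 0.385 g
Rate = 0.385 / 369 x 1000 = 1.043 mg/cycle


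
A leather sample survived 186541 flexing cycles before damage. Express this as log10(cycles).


log10(186541) = 5.27


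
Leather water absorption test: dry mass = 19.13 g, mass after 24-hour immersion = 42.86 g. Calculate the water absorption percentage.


Water absorbed = 42.86 - 19.13 = 23.73 g
WA% = 23.73 / 19.13 x 100 = 124.0%


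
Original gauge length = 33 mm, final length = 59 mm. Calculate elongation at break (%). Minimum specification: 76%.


Extension = 59 - 33 = 26 mm
Elongation = 26 / 33 x 100 = 78.8%
Minimum required: 76%
Meets specification: Yes


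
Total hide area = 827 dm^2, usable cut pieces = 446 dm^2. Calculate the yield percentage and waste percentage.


Yield = 53.9%
Waste = 46.1%

Yield = 446 / 827 x 100 = 53.9%
Waste = 827 - 446 = 381 dm^2
Waste% = 100 - 53.9 = 46.1%


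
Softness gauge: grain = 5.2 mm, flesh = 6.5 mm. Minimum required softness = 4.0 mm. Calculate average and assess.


Average = (5.2 + 6.5) / 2 = 5.85 mm
Minimum = 4.0 mm
Meets requirement: Yes


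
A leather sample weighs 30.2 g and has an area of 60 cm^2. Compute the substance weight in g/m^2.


Substance weight = mass / area x 10000
SW = 30.2 / 60 x 10000
SW = 5033.3 g/m^2


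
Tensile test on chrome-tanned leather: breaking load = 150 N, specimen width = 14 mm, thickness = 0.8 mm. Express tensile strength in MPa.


13.39 MPa


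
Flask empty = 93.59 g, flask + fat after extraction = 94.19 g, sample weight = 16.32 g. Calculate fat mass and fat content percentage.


Fat mass = 94.19 - 93.59 = 0.60 g
Fat% = 0.60 / 16.32 x 100 = 3.7%


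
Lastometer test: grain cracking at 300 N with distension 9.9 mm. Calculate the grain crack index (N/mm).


Grain crack index = force / distension
Index = 300 / 9.9 = 30.3 N/mm


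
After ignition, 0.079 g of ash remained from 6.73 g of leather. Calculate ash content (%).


1.17%

Ash% = 0.079 / 6.73 x 100
Ash% = 1.17%


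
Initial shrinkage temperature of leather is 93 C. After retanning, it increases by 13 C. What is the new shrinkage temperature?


106 C

New Ts = 93 + 13 = 106 C


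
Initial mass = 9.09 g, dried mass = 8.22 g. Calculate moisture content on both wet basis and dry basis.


Wet basis = 9.6%
Dry basis = 10.6%

Moisture lost = 9.09 - 8.22 = 0.87 g
Wet basis MC = 0.87 / 9.09 x 100 = 9.6%
Dry basis MC = 0.87 / 8.22 x 100 = 10.6%


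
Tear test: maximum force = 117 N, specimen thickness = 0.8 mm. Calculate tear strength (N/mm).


Tear strength = force / thickness
Tear = 117 / 0.8 = 146.3 N/mm


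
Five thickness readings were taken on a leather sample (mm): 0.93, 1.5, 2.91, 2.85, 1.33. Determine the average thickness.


Sum = 0.93 + 1.5 + 2.91 + 2.85 + 1.33 = 9.52
Average = 9.52 / 5 = 1.90 mm


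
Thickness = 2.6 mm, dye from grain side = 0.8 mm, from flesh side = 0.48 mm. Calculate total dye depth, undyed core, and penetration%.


Total dyed = 1.28 mm
Undyed core = 1.32 mm
Penetration = 49.2%


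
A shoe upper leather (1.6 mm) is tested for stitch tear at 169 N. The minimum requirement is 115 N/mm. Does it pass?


STS = 169 / 1.6 = 105.6 N/mm
Minimum required: 115 N/mm
Passes: No


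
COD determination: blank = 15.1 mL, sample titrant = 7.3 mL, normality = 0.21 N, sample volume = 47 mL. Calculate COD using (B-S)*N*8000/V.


278.8 mg/L


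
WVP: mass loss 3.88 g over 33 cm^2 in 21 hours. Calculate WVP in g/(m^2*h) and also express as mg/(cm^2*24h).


WVP = 55.99 g/(m^2*h)
Daily rate = 134.37 mg/(cm^2*24h)

WVP = 3.88 / (33 x 21) x 10000 = 55.99 g/(m^2*h)
Mass loss in mg = 3.88 x 1000 = 3880 mg
Per cm^2 per 24h in mg: 3880 x 24 / (33 x 21) = 93120 / 693 = 134.37 mg/(cm^2*24h)


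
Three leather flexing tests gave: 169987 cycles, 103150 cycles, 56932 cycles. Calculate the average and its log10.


Average = 110023 cycles
log10 = 5.04

Average = (169987 + 103150 + 56932) / 3 = 110023 cycles
log10(110023) = 5.04


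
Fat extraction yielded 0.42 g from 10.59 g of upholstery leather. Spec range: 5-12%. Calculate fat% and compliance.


Fat% = 0.42 / 10.59 x 100 = 4.0%
Spec range: 5-12%
Compliant: No


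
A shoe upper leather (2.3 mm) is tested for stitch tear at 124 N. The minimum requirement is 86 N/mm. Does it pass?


STS = 124 / 2.3 = 53.9 N/mm
Minimum required: 86 N/mm
Passes: No


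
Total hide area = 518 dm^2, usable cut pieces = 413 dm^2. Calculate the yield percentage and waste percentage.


Yield = 79.7%
Waste = 20.3%

Yield = 413 / 518 x 100 = 79.7%
Waste = 518 - 413 = 105 dm^2
Waste% = 100 - 79.7 = 20.3%


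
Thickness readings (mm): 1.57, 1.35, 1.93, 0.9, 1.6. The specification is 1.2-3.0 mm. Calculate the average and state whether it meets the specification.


Average = 1.47 mm
Within specification: Yes


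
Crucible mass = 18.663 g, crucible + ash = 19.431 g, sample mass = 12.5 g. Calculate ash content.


Ash mass = 0.768 g
Ash content = 6.14%

Ash mass = 19.431 - 18.663 = 0.768 g
Ash% = 0.768 / 12.5 x 100 = 6.14%


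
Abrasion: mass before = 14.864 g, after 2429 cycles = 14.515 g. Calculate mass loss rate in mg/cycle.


Mass loss = 14.864 - 14.515 = 0.349 g
Rate = 0.349 / 2429 x 1000 = 0.144 mg/cycle


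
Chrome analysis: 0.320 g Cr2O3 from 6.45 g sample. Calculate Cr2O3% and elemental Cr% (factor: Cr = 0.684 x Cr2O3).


Cr2O3% = 0.320 / 6.45 x 100 = 4.96%
Cr% = 4.96 x 0.684 = 3.39%


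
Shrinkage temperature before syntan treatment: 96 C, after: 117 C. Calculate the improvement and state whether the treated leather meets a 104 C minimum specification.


Improvement = 117 - 96 = 21 C
Spec check: 117 C >= 104 C? Yes


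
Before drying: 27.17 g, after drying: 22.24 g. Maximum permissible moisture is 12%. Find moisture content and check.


MC = (27.17 - 22.24) / 27.17 x 100 = 18.1%
Maximum: 12%
Acceptable: No


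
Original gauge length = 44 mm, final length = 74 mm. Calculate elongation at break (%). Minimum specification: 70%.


Extension = 74 - 44 = 30 mm
Elongation = 30 / 44 x 100 = 68.2%
Minimum required: 70%
Meets specification: No


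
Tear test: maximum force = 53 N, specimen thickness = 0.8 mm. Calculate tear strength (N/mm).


Tear strength = force / thickness
Tear = 53 / 0.8 = 66.3 N/mm


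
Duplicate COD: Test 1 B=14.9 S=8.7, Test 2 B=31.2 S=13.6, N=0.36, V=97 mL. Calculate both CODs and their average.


COD1 = 184.1 mg/L
COD2 = 522.6 mg/L
Average = 353.4 mg/L


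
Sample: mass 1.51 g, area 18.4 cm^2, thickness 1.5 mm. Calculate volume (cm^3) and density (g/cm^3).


Thickness in cm = 1.5 / 10 = 0.15 cm
Volume = 18.4 x 0.15 = 2.760 cm^3
Density = 1.51 / 2.760 = 0.547 g/cm^3


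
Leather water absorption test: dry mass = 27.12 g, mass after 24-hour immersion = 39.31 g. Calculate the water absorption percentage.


Water absorbed = 39.31 - 27.12 = 12.19 g
WA% = 12.19 / 27.12 x 100 = 44.9%


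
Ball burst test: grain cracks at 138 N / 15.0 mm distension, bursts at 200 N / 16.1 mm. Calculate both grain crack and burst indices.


Crack index = 9.2 N/mm
Burst index = 12.4 N/mm


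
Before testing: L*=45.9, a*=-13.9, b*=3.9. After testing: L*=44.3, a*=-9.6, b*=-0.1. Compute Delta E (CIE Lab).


dL = 44.3 - 45.9 = -1.6
da = -9.6 - (-13.9) = 4.3
db = -0.1 - 3.9 = -4.0
dE = sqrt((-1.6)^2 + (4.3)^2 + (-4.0)^2) = 6.09


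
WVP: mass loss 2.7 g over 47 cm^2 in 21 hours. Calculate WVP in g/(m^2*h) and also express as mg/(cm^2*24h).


WVP = 2.7 / (47 x 21) x 10000 = 27.36 g/(m^2*h)
Mass loss in mg = 2.7 x 1000 = 2700 mg
Per cm^2 per 24h in mg: 2700 x 24 / (47 x 21) = 64800 / 987 = 65.65 mg/(cm^2*24h)


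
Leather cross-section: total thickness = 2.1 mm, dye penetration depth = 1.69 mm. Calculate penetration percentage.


Penetration% = 1.69 / 2.1 x 100
Penetration = 80.5%


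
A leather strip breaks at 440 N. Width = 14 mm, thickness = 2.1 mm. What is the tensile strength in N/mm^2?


Cross-sectional area = 14 x 2.1 = 29.4 mm^2
Tensile strength = 440 / 29.4 = 14.97 N/mm^2


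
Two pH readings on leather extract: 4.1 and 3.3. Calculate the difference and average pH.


Difference = 0.8
Average pH = 3.70


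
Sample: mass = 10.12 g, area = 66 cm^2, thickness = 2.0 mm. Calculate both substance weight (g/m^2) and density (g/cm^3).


SW = 10.12 / 66 x 10000 = 1533.3 g/m^2
Volume = 66 x 2.0 / 10 = 13.20 cm^3
Density = 10.12 / 13.20 = 0.767 g/cm^3


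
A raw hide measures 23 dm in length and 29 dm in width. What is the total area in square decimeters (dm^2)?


Area = length x width
Area = 23 x 29 = 667 dm^2


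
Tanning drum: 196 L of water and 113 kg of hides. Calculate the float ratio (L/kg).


1.7


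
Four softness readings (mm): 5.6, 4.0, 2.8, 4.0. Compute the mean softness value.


4.10 mm

Sum = 5.6 + 4.0 + 2.8 + 4.0
Mean = 16.4 / 4 = 4.10 mm


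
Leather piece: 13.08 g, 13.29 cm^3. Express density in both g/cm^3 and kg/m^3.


0.984 g/cm^3
984 kg/m^3

Density = 13.08 / 13.29 = 0.984 g/cm^3
Convert: 0.984 x 1000 = 984 kg/m^3


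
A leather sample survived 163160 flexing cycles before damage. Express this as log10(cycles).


5.21

log10(163160) = 5.21


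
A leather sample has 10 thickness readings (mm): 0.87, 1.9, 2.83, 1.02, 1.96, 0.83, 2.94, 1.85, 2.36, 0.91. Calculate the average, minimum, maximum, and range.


Sum = 17.47
Average = 17.47 / 10 = 1.75 mm
Minimum = 0.83 mm
Maximum = 2.94 mm
Range = 2.94 - 0.83 = 2.11 mm


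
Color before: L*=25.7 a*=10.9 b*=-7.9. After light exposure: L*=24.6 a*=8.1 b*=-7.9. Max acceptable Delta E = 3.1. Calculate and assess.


Delta E = 3.01
Passes: Yes

dL = -1.1, da = -2.8, db = 0.0
dE = sqrt((-1.1)^2 + (-2.8)^2 + (0.0)^2) = 3.01
Max = 3.1
Passes: Yes


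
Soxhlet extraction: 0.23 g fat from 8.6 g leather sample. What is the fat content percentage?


2.7%

Fat content = 0.23 / 8.6 x 100
Fat = 2.7%


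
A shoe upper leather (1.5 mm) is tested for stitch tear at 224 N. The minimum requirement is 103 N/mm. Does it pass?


STS = 149.3 N/mm
Passes: Yes


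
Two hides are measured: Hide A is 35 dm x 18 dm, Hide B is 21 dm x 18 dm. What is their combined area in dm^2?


Hide A area = 35 x 18 = 630 dm^2
Hide B area = 21 x 18 = 378 dm^2
Total = 630 + 378 = 1008 dm^2


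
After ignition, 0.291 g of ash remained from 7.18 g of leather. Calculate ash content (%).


4.05%

Ash% = 0.291 / 7.18 x 100
Ash% = 4.05%


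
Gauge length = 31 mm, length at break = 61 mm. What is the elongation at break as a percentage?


96.8%


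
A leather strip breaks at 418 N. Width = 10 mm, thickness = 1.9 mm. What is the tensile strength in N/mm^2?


Cross-sectional area = 10 x 1.9 = 19.0 mm^2
Tensile strength = 418 / 19.0 = 22.00 N/mm^2


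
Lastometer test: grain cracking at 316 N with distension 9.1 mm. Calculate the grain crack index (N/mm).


Grain crack index = force / distension
Index = 316 / 9.1 = 34.7 N/mm


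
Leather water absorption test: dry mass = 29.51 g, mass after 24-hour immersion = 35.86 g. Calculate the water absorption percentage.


21.5%

Water absorbed = 35.86 - 29.51 = 6.35 g
WA% = 6.35 / 29.51 x 100 = 21.5%


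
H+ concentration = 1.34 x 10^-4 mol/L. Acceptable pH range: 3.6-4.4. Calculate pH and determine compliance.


pH = -log10(1.34 x 10^-4) = 3.87
Range: 3.6 to 4.4
Compliant: Yes


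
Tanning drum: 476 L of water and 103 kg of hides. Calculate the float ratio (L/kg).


Float ratio = water / hide weight
Ratio = 476 / 103 = 4.6


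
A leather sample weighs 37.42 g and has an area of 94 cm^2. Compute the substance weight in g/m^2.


Substance weight = mass / area x 10000
SW = 37.42 / 94 x 10000
SW = 3980.9 g/m^2


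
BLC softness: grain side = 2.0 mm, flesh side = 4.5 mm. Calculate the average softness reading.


3.25 mm


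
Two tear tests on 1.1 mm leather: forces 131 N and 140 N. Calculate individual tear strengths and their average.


Tear 1 = 119.1 N/mm
Tear 2 = 127.3 N/mm
Average = 123.2 N/mm


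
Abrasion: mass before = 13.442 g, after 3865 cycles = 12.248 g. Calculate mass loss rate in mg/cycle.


0.309 mg/cycle

Mass loss = 13.442 - 12.248 = 1.194 g
Rate = 1.194 / 3865 x 1000 = 0.309 mg/cycle


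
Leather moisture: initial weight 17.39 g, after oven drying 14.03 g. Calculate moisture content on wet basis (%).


19.3%

Moisture = 17.39 - 14.03 = 3.36 g
MC = 3.36 / 17.39 x 100 = 19.3%


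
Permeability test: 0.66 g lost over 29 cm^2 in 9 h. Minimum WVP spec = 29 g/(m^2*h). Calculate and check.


WVP = 25.29 g/(m^2*h)
Meets specification: No

WVP = 0.66 / (29 x 9) x 10000 = 25.29 g/(m^2*h)
Minimum: 29 g/(m^2*h)
Meets spec: No


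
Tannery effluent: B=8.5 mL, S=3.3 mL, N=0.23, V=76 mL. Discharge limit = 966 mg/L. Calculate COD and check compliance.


COD = 125.9 mg/L
Compliant: Yes


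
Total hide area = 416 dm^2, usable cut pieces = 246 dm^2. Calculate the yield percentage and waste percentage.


Yield = 59.1%
Waste = 40.9%

Yield = 246 / 416 x 100 = 59.1%
Waste = 416 - 246 = 170 dm^2
Waste% = 100 - 59.1 = 40.9%


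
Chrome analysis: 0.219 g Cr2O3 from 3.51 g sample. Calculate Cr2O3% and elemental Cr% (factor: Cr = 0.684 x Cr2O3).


Cr2O3% = 0.219 / 3.51 x 100 = 6.24%
Cr% = 6.24 x 0.684 = 4.27%


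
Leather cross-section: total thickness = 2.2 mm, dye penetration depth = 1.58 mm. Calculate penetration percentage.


Penetration% = 1.58 / 2.2 x 100
Penetration = 71.8%


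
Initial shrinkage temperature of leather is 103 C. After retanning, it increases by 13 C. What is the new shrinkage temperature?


116 C


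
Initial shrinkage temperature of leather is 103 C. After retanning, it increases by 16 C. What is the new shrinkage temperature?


119 C


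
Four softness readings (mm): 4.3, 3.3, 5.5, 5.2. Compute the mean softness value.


Sum = 4.3 + 3.3 + 5.5 + 5.2
Mean = 18.3 / 4 = 4.58 mm


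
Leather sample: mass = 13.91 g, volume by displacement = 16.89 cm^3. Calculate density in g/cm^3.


Density = mass / volume
Density = 13.91 / 16.89 = 0.824 g/cm^3


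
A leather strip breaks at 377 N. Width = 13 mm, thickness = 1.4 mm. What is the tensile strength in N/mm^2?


20.71 N/mm^2


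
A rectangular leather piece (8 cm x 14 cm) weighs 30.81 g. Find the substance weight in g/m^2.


Area = 8 x 14 = 112 cm^2
SW = 30.81 / 112 x 10000 = 2750.9 g/m^2


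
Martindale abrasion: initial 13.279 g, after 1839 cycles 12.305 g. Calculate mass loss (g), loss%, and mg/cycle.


Mass loss = 0.974 g
Loss = 7.33%
Rate = 0.530 mg/cycle

Loss = 13.279 - 12.305 = 0.974 g
Loss% = 0.974 / 13.279 x 100 = 7.33%
Rate = 0.974 / 1839 x 1000 = 0.530 mg/cycle


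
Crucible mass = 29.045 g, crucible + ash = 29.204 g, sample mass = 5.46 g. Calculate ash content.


Ash mass = 29.204 - 29.045 = 0.159 g
Ash% = 0.159 / 5.46 x 100 = 2.91%


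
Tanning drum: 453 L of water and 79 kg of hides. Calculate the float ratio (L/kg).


Float ratio = water / hide weight
Ratio = 453 / 79 = 5.7


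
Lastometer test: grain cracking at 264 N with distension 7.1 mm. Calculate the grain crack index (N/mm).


37.2 N/mm


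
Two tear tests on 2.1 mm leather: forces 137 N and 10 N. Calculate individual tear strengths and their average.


Tear 1 = 137 / 2.1 = 65.2 N/mm
Tear 2 = 10 / 2.1 = 4.8 N/mm
Average = (65.2 + 4.8) / 2 = 35.0 N/mm


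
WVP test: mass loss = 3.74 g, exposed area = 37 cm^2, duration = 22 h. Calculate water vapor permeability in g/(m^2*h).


WVP = mass_loss / (area x time) x 10000
WVP = 3.74 / (37 x 22) x 10000
WVP = 3.74 / 814 x 10000 = 45.95 g/(m^2*h)


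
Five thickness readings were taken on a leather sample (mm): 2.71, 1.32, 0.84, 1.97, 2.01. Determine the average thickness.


Sum = 2.71 + 1.32 + 0.84 + 1.97 + 2.01 = 8.85
Average = 8.85 / 5 = 1.77 mm


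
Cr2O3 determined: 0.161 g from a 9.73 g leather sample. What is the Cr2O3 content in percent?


1.65%


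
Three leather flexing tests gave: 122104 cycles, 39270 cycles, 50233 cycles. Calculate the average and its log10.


Average = (122104 + 39270 + 50233) / 3 = 70536 cycles
log10(70536) = 4.85


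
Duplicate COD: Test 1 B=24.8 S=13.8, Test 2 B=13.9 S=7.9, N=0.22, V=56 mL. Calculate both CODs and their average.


COD1 = (24.8 - 13.8) x 0.22 x 8000 / 56 = 345.7 mg/L
COD2 = (13.9 - 7.9) x 0.22 x 8000 / 56 = 188.6 mg/L
Average = (345.7 + 188.6) / 2 = 267.2 mg/L


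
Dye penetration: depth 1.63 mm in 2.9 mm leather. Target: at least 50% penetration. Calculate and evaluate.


Penetration = 56.2%
Meets target: Yes

Penetration = 1.63 / 2.9 x 100 = 56.2%
Target: 50%
Meets target: Yes


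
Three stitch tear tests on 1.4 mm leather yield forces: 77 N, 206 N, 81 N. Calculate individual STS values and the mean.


STS1 = 77 / 1.4 = 55.0 N/mm
STS2 = 206 / 1.4 = 147.1 N/mm
STS3 = 81 / 1.4 = 57.9 N/mm
Mean = (55.0 + 147.1 + 57.9) / 3 = 86.7 N/mm


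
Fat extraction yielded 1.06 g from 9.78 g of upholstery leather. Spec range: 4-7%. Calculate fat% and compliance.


Fat content = 10.8%
Compliant: No


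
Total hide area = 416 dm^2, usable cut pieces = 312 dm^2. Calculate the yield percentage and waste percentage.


Yield = 312 / 416 x 100 = 75.0%
Waste = 416 - 312 = 104 dm^2
Waste% = 100 - 75.0 = 25.0%


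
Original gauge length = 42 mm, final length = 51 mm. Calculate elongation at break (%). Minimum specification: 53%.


Extension = 51 - 42 = 9 mm
Elongation = 9 / 42 x 100 = 21.4%
Minimum required: 53%
Meets specification: No


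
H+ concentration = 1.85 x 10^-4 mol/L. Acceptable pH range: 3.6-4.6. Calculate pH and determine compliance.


pH = 3.73
Compliant: Yes

pH = -log10(1.85 x 10^-4) = 3.73
Range: 3.6 to 4.6
Compliant: Yes


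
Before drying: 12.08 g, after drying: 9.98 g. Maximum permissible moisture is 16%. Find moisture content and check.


MC = (12.08 - 9.98) / 12.08 x 100 = 17.4%
Maximum: 16%
Acceptable: No


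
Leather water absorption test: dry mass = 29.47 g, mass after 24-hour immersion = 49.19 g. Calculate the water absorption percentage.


66.9%

Water absorbed = 49.19 - 29.47 = 19.72 g
WA% = 19.72 / 29.47 x 100 = 66.9%


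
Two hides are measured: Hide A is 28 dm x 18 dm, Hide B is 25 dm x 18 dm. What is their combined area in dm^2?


Hide A area = 28 x 18 = 504 dm^2
Hide B area = 25 x 18 = 450 dm^2
Total = 504 + 450 = 954 dm^2


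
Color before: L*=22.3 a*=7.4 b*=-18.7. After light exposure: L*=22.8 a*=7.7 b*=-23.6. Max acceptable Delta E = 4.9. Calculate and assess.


Delta E = 4.93
Passes: No

dL = 0.5, da = 0.3, db = -4.9
dE = sqrt((0.5)^2 + (0.3)^2 + (-4.9)^2) = 4.93
Max = 4.9
Passes: No


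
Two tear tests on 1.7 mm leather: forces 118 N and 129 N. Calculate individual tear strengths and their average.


Tear 1 = 69.4 N/mm
Tear 2 = 75.9 N/mm
Average = 72.7 N/mm


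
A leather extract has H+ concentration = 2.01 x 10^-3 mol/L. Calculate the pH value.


pH = -log10[H+]
pH = -log10(2.01 x 10^-3) = 2.70


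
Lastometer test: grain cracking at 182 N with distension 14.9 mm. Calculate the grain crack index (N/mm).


12.2 N/mm

Grain crack index = force / distension
Index = 182 / 14.9 = 12.2 N/mm


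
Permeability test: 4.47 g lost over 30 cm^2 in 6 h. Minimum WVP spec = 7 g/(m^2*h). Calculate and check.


WVP = 4.47 / (30 x 6) x 10000 = 248.33 g/(m^2*h)
Minimum: 7 g/(m^2*h)
Meets spec: Yes


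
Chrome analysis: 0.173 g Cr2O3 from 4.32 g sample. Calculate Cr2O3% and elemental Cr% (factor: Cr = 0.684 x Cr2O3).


Cr2O3 = 4.00%
Cr = 2.74%


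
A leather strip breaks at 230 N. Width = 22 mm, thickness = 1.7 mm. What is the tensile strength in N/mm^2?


6.15 N/mm^2

Cross-sectional area = 22 x 1.7 = 37.4 mm^2
Tensile strength = 230 / 37.4 = 6.15 N/mm^2


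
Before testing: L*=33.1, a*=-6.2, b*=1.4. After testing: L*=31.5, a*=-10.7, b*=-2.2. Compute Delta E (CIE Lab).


Delta E = 5.98


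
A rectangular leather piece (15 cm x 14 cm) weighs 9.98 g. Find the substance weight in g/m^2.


475.2 g/m^2

Area = 15 x 14 = 210 cm^2
SW = 9.98 / 210 x 10000 = 475.2 g/m^2


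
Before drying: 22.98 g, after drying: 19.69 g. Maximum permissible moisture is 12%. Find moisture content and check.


Moisture content = 14.3%
Acceptable: No

MC = (22.98 - 19.69) / 22.98 x 100 = 14.3%
Maximum: 12%
Acceptable: No


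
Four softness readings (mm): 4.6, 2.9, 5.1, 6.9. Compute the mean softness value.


4.88 mm

Sum = 4.6 + 2.9 + 5.1 + 6.9
Mean = 19.5 / 4 = 4.88 mm


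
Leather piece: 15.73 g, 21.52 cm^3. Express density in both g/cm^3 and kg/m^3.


Density = 15.73 / 21.52 = 0.731 g/cm^3
Convert: 0.731 x 1000 = 731 kg/m^3


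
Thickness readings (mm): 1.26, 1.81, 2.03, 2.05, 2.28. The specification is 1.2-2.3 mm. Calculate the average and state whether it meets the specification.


Sum = 9.43
Average = 9.43 / 5 = 1.89 mm
Specification range: 1.2 to 2.3 mm
Within spec: Yes


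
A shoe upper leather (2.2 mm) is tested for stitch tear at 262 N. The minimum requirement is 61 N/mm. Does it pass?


STS = 119.1 N/mm
Passes: Yes

STS = 262 / 2.2 = 119.1 N/mm
Minimum required: 61 N/mm
Passes: Yes


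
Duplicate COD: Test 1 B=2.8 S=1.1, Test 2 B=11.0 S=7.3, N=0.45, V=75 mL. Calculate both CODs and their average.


COD1 = (2.8 - 1.1) x 0.45 x 8000 / 75 = 81.6 mg/L
COD2 = (11.0 - 7.3) x 0.45 x 8000 / 75 = 177.6 mg/L
Average = (81.6 + 177.6) / 2 = 129.6 mg/L


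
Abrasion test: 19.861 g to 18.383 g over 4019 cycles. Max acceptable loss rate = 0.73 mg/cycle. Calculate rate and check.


Rate = 0.368 mg/cycle
Passes: Yes

Loss = 19.861 - 18.383 = 1.478 g
Rate = 1.478 g / 4019 cycles x 1000 = 0.368 mg/cycle
Max = 0.73 mg/cycle
Passes: Yes


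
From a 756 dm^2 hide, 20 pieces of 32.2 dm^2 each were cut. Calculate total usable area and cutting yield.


Usable area = 644.0 dm^2
Yield = 85.2%


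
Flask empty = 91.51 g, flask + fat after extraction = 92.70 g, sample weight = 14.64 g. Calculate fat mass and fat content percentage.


Fat mass = 92.70 - 91.51 = 1.19 g
Fat% = 1.19 / 14.64 x 100 = 8.1%
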